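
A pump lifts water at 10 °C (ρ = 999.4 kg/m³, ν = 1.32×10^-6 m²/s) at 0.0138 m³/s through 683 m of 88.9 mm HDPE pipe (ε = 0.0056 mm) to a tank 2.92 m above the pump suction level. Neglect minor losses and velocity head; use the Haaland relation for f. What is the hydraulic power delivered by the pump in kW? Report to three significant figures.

V = 4Q/(πD²) = 2.223 m/s; Re = 1.50×10^5; ε/D = 6.30×10^-5; f = 0.01676
h_f = f(L/D)V²/2g = 32.44 m
Total head H = z + h_f = 2.92 + 32.44 = 35.36 m
P_hyd = ρgQH = 999.4·9.81·0.0138·35.36 = 4.785 kW

P_hyd ≈ 4.78 kW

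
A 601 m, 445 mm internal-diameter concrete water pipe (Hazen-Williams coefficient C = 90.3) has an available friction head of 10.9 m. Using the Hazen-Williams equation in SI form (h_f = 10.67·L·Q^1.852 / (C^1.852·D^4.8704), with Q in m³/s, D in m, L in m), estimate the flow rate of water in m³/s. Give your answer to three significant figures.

Rearranging: Q = [h_f·C^1.852·D^4.8704 / (10.67·L)]^(1/1.852)
Q = [10.9·90.3^1.852·0.445^4.8704 / (10.67·601)]^0.540 = 0.3431 m³/s

Q ≈ 0.343 m³/s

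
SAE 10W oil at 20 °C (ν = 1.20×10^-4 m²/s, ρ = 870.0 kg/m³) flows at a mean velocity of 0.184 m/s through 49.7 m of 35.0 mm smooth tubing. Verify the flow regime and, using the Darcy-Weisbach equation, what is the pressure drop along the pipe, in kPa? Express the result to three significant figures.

Re = VD/ν = 0.184·0.03500/1.20×10^-4 = 53.7 → laminar (Re < 2300)
f = 64/Re = 1.193
h_f = f(L/D)V²/(2g) = 1.193·(49.7/0.03500)·0.184²/(2·9.81) = 2.922 m
Δp = ρg·h_f = 870.0·9.81·2.922 = 24.94 kPa

Δp ≈ 24.9 kPa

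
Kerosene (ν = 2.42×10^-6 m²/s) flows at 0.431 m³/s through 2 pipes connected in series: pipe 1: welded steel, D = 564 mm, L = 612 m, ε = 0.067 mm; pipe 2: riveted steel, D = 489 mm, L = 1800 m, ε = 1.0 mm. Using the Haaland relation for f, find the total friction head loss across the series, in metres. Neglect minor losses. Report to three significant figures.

Pipe 1: V = 1.725 m/s, Re = 4.02×10^5, ε/D = 1.19×10^-4, f = 0.01483, h_1 = f(L/D)V²/2g = 2.442 m
Pipe 2: V = 2.295 m/s, Re = 4.64×10^5, ε/D = 0.00204, f = 0.02395, h_2 = f(L/D)V²/2g = 23.66 m
Series → Q common, losses add: H = Σh = 26.11 m

H ≈ 26.1 m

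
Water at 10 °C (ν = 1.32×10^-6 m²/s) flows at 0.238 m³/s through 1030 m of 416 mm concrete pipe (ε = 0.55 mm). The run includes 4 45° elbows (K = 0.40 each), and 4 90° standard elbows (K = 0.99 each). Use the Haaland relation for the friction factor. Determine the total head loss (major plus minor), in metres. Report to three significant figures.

H_L ≈ 9.18 m

V = 4Q/(πD²) = 1.751 m/s; V²/2g = 0.1563 m
Re = 5.52×10^5, ε/D = 0.00132 → f = 0.02147 (Haaland)
Major: h_f = f(L/D)·V²/2g = 0.02147·2476·0.1563 = 8.309 m
Minor: ΣK = 5.56; h_m = ΣK·V²/2g = 0.8689 m
Total H_L = 8.309 + 0.8689 = 9.178 m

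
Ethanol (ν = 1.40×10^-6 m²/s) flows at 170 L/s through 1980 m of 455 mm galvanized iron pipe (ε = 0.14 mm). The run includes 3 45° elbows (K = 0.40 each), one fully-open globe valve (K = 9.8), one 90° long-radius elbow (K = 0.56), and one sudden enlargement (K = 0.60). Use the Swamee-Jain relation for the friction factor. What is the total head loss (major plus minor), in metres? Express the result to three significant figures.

H_L ≈ 4.78 m

V = 4Q/(πD²) = 1.046 m/s; V²/2g = 0.05572 m
Re = 3.40×10^5, ε/D = 3.08×10^-4 → f = 0.01693 (Swamee-Jain)
Major: h_f = f(L/D)·V²/2g = 0.01693·4352·0.05572 = 4.104 m
Minor: ΣK = 12.2; h_m = ΣK·V²/2g = 0.6775 m
Total H_L = 4.104 + 0.6775 = 4.782 m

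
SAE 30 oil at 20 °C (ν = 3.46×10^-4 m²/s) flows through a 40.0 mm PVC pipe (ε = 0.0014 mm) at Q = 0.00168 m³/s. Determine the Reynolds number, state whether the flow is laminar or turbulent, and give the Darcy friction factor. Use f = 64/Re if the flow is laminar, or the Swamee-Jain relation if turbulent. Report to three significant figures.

Re ≈ 155; laminar; f = 64/Re ≈ 0.414

V = 4Q/(πD²) = 1.337 m/s
Re = VD/ν = 1.337·0.0400/3.46×10^-4 = 155
Re < 2300 → laminar → f = 64/Re = 0.4141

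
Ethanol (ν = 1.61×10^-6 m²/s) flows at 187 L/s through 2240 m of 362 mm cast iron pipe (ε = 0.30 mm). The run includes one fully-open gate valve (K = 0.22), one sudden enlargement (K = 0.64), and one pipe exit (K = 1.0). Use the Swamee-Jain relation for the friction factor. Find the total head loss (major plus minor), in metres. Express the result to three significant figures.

H_L ≈ 20.8 m

V = 4Q/(πD²) = 1.817 m/s; V²/2g = 0.1683 m
Re = 4.09×10^5, ε/D = 8.29×10^-4 → f = 0.01972 (Swamee-Jain)
Major: h_f = f(L/D)·V²/2g = 0.01972·6188·0.1683 = 20.53 m
Minor: ΣK = 1.86; h_m = ΣK·V²/2g = 0.3130 m
Total H_L = 20.53 + 0.3130 = 20.85 m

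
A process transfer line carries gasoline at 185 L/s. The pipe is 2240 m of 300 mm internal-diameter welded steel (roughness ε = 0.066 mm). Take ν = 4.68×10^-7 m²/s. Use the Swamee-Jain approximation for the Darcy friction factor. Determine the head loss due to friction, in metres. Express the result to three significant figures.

V = 4Q/(πD²) = 4·0.185/(π·0.300²) = 2.617 m/s
Re = VD/ν = 2.617·0.300/4.68×10^-7 = 1.68×10^6 → turbulent
ε/D = 0.066/300 = 2.20×10^-4
Swamee-Jain: f = 0.01464
h_f = f(L/D)V²/(2g) = 0.01464·(2240/0.300)·2.617²/(2·9.81) = 38.17 m

h_f ≈ 38.2 m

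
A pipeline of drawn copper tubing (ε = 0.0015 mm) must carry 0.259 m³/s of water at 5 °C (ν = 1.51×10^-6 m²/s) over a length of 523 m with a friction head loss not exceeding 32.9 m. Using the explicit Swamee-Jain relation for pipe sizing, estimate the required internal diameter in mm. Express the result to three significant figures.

Swamee-Jain (Type III): D = 0.66·[ε^1.25·(LQ²/(gh_f))^4.75 + ν·Q^9.4·(L/(gh_f))^5.2]^0.04
LQ²/(gh_f) = 0.1087; L/(gh_f) = 1.620
Term 1 = ε^1.25·(…)^4.75 = 1.39×10^-12; Term 2 = ν·Q^9.4·(…)^5.2 = 5.68×10^-11
D = 0.66·(1.39×10^-12 + 5.68×10^-11)^0.04 = 0.2571 m = 257 mm
Check: V = 4.99 m/s, Re = 8.49×10^5, f = 0.01206, h_f = 31.1 m ≈ 32.9 m ✓

D ≈ 257 mm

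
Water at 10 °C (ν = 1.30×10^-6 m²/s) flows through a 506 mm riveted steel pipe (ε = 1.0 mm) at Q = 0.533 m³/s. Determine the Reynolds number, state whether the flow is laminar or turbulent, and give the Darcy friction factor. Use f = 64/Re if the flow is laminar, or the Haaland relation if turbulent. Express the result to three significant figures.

V = 4Q/(πD²) = 2.651 m/s
Re = VD/ν = 2.651·0.506/1.30×10^-6 = 1.03×10^6
Re > 4000 → turbulent; ε/D = 0.00198
Haaland: f = 0.02355

Re ≈ 1.03×10^6; turbulent; f ≈ 0.0236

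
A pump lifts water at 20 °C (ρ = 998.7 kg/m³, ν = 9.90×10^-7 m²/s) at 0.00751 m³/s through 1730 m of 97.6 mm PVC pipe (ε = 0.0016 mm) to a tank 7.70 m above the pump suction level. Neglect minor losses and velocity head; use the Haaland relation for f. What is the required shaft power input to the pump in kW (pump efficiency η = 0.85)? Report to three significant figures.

V = 4Q/(πD²) = 1.004 m/s; Re = 9.90×10^4; ε/D = 1.64×10^-5; f = 0.01792
h_f = f(L/D)V²/2g = 16.32 m
Total head H = z + h_f = 7.70 + 16.32 = 24.02 m
P_hyd = ρgQH = 998.7·9.81·0.00751·24.02 = 1.767 kW
P_shaft = P_hyd/η = 1.767/0.85 = 2.079 kW

P_shaft ≈ 2.08 kW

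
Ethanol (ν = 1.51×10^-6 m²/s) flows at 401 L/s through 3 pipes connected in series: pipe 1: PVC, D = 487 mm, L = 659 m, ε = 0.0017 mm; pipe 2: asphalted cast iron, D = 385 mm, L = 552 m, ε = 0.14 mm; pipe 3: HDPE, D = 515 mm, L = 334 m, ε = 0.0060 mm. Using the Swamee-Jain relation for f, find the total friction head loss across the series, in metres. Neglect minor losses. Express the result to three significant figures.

Pipe 1: V = 2.153 m/s, Re = 6.94×10^5, ε/D = 3.49×10^-6, f = 0.01242, h_1 = f(L/D)V²/2g = 3.971 m
Pipe 2: V = 3.445 m/s, Re = 8.78×10^5, ε/D = 3.64×10^-4, f = 0.01638, h_2 = f(L/D)V²/2g = 14.20 m
Pipe 3: V = 1.925 m/s, Re = 6.57×10^5, ε/D = 1.17×10^-5, f = 0.01270, h_3 = f(L/D)V²/2g = 1.555 m
Series → Q common, losses add: H = Σh = 19.73 m

H ≈ 19.7 m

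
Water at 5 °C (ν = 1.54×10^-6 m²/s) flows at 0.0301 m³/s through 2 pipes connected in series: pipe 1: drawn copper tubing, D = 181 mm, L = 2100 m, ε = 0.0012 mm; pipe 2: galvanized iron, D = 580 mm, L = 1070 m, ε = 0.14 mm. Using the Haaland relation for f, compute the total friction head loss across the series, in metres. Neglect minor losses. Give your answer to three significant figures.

Pipe 1: V = 1.170 m/s, Re = 1.37×10^5, ε/D = 6.63×10^-6, f = 0.01672, h_1 = f(L/D)V²/2g = 13.53 m
Pipe 2: V = 0.1139 m/s, Re = 4.29×10^4, ε/D = 2.41×10^-4, f = 0.02211, h_2 = f(L/D)V²/2g = 0.02698 m
Series → Q common, losses add: H = Σh = 13.56 m

H ≈ 13.6 m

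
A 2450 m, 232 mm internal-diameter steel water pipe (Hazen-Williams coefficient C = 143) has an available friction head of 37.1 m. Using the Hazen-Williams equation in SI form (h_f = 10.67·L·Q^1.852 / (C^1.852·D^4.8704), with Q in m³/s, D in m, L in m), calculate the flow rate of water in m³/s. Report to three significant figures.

Rearranging: Q = [h_f·C^1.852·D^4.8704 / (10.67·L)]^(1/1.852)
Q = [37.1·143^1.852·0.232^4.8704 / (10.67·2450)]^0.540 = 0.08890 m³/s

Q ≈ 0.0889 m³/s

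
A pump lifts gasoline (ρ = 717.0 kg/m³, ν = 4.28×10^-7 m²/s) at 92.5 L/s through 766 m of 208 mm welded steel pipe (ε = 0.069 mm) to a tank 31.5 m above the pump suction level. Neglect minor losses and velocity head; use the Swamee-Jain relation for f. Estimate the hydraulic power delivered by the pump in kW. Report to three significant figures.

P_hyd ≈ 34.9 kW

V = 4Q/(πD²) = 2.722 m/s; Re = 1.32×10^6; ε/D = 3.32×10^-4; f = 0.01587
h_f = f(L/D)V²/2g = 22.08 m
Total head H = z + h_f = 31.5 + 22.08 = 53.58 m
P_hyd = ρgQH = 717.0·9.81·0.0925·53.58 = 34.86 kW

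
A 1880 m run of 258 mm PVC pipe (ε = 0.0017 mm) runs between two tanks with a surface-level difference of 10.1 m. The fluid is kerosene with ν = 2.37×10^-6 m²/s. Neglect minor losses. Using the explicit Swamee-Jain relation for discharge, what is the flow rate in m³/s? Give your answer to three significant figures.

Swamee-Jain (Type II): Q = -0.965·√(gD⁵h_f/L)·ln[ε/(3.7D) + √(3.17ν²L/(gD³h_f))]
√(gD⁵h_f/L) = √(9.81·0.258⁵·10.1/1880) = 0.007762
ε/(3.7D) = 1.78×10^-6; √(3.17ν²L/(gD³h_f)) = 1.40×10^-4
Q = -0.965·0.007762·ln(1.420×10^-4) = 0.06636 m³/s
Check: V = 1.27 m/s, Re = 1.38×10^5, f = 0.01676, h_f = 10.0 m ≈ 10.1 m ✓

Q ≈ 0.0664 m³/s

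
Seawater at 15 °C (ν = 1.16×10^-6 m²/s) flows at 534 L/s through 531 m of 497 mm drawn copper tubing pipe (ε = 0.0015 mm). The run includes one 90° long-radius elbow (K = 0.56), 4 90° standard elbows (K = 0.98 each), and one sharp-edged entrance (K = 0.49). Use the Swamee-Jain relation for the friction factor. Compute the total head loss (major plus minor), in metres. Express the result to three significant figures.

V = 4Q/(πD²) = 2.753 m/s; V²/2g = 0.3862 m
Re = 1.18×10^6, ε/D = 3.02×10^-6 → f = 0.01138 (Swamee-Jain)
Major: h_f = f(L/D)·V²/2g = 0.01138·1068·0.3862 = 4.693 m
Minor: ΣK = 4.97; h_m = ΣK·V²/2g = 1.919 m
Total H_L = 4.693 + 1.919 = 6.613 m

H_L ≈ 6.61 m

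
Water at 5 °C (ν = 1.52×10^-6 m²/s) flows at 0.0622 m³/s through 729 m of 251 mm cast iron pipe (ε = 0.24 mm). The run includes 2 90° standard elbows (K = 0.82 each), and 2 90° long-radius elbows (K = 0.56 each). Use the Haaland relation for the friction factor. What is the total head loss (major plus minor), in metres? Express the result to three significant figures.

H_L ≈ 5.06 m

V = 4Q/(πD²) = 1.257 m/s; V²/2g = 0.08054 m
Re = 2.08×10^5, ε/D = 9.56×10^-4 → f = 0.02069 (Haaland)
Major: h_f = f(L/D)·V²/2g = 0.02069·2904·0.08054 = 4.840 m
Minor: ΣK = 2.76; h_m = ΣK·V²/2g = 0.2223 m
Total H_L = 4.840 + 0.2223 = 5.063 m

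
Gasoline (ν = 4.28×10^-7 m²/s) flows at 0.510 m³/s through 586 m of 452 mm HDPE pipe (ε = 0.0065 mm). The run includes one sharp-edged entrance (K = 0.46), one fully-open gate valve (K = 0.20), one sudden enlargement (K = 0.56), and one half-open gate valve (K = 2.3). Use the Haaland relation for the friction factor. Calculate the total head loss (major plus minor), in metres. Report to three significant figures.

V = 4Q/(πD²) = 3.178 m/s; V²/2g = 0.5149 m
Re = 3.36×10^6, ε/D = 1.44×10^-5 → f = 0.01014 (Haaland)
Major: h_f = f(L/D)·V²/2g = 0.01014·1296·0.5149 = 6.770 m
Minor: ΣK = 3.52; h_m = ΣK·V²/2g = 1.812 m
Total H_L = 6.770 + 1.812 = 8.582 m

H_L ≈ 8.58 m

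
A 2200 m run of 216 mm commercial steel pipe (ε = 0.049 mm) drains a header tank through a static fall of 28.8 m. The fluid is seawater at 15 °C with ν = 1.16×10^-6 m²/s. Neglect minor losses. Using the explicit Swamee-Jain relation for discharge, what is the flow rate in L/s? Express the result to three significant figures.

Swamee-Jain (Type II): Q = -0.965·√(gD⁵h_f/L)·ln[ε/(3.7D) + √(3.17ν²L/(gD³h_f))]
√(gD⁵h_f/L) = √(9.81·0.216⁵·28.8/2200) = 0.007771
ε/(3.7D) = 6.13×10^-5; √(3.17ν²L/(gD³h_f)) = 5.74×10^-5
Q = -0.965·0.007771·ln(1.187×10^-4) = 0.06778 m³/s
Check: V = 1.85 m/s, Re = 3.44×10^5, f = 0.01629, h_f = 28.9 m ≈ 28.8 m ✓

Q ≈ 67.8 L/s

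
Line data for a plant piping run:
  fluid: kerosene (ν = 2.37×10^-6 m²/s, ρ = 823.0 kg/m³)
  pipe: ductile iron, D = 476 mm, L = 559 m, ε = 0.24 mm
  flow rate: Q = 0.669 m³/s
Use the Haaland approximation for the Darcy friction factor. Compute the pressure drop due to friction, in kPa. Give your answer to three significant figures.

Δp ≈ 118 kPa

V = 4Q/(πD²) = 4·0.669/(π·0.476²) = 3.759 m/s
Re = VD/ν = 3.759·0.476/2.37×10^-6 = 7.55×10^5 → turbulent
ε/D = 0.24/476 = 5.04×10^-4
Haaland: f = 0.01734
h_f = f(L/D)V²/(2g) = 0.01734·(559/0.476)·3.759²/(2·9.81) = 14.67 m
Δp = ρg·h_f = 823.0·9.81·14.67 = 118.4 kPa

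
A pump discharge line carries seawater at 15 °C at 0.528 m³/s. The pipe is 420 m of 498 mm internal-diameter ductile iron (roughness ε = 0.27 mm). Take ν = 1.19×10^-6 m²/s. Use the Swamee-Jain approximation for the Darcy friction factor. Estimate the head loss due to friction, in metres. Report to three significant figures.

V = 4Q/(πD²) = 4·0.528/(π·0.498²) = 2.711 m/s
Re = VD/ν = 2.711·0.498/1.19×10^-6 = 1.13×10^6 → turbulent
ε/D = 0.27/498 = 5.42×10^-4
Swamee-Jain: f = 0.01752
h_f = f(L/D)V²/(2g) = 0.01752·(420/0.498)·2.711²/(2·9.81) = 5.534 m

h_f ≈ 5.53 m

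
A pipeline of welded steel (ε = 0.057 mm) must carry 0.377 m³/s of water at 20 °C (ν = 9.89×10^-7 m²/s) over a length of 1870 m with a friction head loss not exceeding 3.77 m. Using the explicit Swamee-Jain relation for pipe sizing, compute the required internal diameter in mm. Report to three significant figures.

D ≈ 609 mm

Swamee-Jain (Type III): D = 0.66·[ε^1.25·(LQ²/(gh_f))^4.75 + ν·Q^9.4·(L/(gh_f))^5.2]^0.04
LQ²/(gh_f) = 7.186; L/(gh_f) = 50.56
Term 1 = ε^1.25·(…)^4.75 = 0.0580; Term 2 = ν·Q^9.4·(…)^5.2 = 0.0746
D = 0.66·(0.0580 + 0.0746)^0.04 = 0.6088 m = 609 mm
Check: V = 1.30 m/s, Re = 7.97×10^5, f = 0.01369, h_f = 3.60 m ≈ 3.77 m ✓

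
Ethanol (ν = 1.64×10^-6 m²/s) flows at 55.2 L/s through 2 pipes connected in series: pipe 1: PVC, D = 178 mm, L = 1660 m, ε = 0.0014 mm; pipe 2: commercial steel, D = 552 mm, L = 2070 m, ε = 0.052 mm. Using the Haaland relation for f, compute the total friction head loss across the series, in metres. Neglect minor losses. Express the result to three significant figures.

Pipe 1: V = 2.218 m/s, Re = 2.41×10^5, ε/D = 7.87×10^-6, f = 0.01501, h_1 = f(L/D)V²/2g = 35.10 m
Pipe 2: V = 0.2307 m/s, Re = 7.76×10^4, ε/D = 9.42×10^-5, f = 0.01916, h_2 = f(L/D)V²/2g = 0.1948 m
Series → Q common, losses add: H = Σh = 35.29 m

H ≈ 35.3 m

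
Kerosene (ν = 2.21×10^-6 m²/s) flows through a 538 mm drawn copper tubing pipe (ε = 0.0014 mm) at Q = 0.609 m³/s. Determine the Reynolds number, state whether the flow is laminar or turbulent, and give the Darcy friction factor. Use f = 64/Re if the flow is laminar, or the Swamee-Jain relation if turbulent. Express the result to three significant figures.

Re ≈ 6.52×10^5; turbulent; f ≈ 0.0125

V = 4Q/(πD²) = 2.679 m/s
Re = VD/ν = 2.679·0.538/2.21×10^-6 = 6.52×10^5
Re > 4000 → turbulent; ε/D = 2.60×10^-6
Swamee-Jain: f = 0.01254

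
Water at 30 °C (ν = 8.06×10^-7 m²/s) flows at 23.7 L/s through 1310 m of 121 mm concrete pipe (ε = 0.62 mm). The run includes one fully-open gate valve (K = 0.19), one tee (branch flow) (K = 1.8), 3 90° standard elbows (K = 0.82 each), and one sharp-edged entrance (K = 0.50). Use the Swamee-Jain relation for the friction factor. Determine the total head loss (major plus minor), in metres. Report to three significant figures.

H_L ≈ 73.8 m

V = 4Q/(πD²) = 2.061 m/s; V²/2g = 0.2165 m
Re = 3.09×10^5, ε/D = 0.00512 → f = 0.03103 (Swamee-Jain)
Major: h_f = f(L/D)·V²/2g = 0.03103·10826·0.2165 = 72.73 m
Minor: ΣK = 4.95; h_m = ΣK·V²/2g = 1.072 m
Total H_L = 72.73 + 1.072 = 73.81 m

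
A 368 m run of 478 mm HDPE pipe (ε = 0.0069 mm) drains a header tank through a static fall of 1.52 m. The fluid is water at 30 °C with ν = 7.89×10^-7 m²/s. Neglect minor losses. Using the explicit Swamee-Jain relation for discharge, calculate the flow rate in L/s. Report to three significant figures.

Q ≈ 325 L/s

Swamee-Jain (Type II): Q = -0.965·√(gD⁵h_f/L)·ln[ε/(3.7D) + √(3.17ν²L/(gD³h_f))]
√(gD⁵h_f/L) = √(9.81·0.478⁵·1.52/368) = 0.03180
ε/(3.7D) = 3.90×10^-6; √(3.17ν²L/(gD³h_f)) = 2.11×10^-5
Q = -0.965·0.03180·ln(2.502×10^-5) = 0.3251 m³/s
Check: V = 1.81 m/s, Re = 1.10×10^6, f = 0.01180, h_f = 1.52 m ≈ 1.52 m ✓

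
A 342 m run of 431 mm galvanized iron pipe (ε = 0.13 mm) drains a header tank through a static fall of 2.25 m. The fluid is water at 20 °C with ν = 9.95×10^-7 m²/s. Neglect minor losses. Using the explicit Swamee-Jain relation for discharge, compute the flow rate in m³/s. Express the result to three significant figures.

Swamee-Jain (Type II): Q = -0.965·√(gD⁵h_f/L)·ln[ε/(3.7D) + √(3.17ν²L/(gD³h_f))]
√(gD⁵h_f/L) = √(9.81·0.431⁵·2.25/342) = 0.03098
ε/(3.7D) = 8.15×10^-5; √(3.17ν²L/(gD³h_f)) = 2.46×10^-5
Q = -0.965·0.03098·ln(1.062×10^-4) = 0.2736 m³/s
Check: V = 1.88 m/s, Re = 8.12×10^5, f = 0.01592, h_f = 2.26 m ≈ 2.25 m ✓

Q ≈ 0.274 m³/s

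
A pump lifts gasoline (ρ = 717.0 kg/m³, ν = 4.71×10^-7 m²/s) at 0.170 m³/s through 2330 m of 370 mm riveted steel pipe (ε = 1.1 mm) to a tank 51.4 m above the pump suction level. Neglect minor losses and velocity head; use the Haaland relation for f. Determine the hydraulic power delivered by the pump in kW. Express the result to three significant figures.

P_hyd ≈ 86.6 kW

V = 4Q/(πD²) = 1.581 m/s; Re = 1.24×10^6; ε/D = 0.00297; f = 0.02625
h_f = f(L/D)V²/2g = 21.06 m
Total head H = z + h_f = 51.4 + 21.06 = 72.46 m
P_hyd = ρgQH = 717.0·9.81·0.170·72.46 = 86.65 kW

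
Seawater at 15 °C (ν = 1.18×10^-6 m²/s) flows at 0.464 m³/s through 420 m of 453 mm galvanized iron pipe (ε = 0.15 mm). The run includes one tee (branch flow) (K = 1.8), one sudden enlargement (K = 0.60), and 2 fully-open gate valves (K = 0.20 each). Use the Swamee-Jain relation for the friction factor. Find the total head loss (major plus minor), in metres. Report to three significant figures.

V = 4Q/(πD²) = 2.879 m/s; V²/2g = 0.4224 m
Re = 1.11×10^6, ε/D = 3.31×10^-4 → f = 0.01597 (Swamee-Jain)
Major: h_f = f(L/D)·V²/2g = 0.01597·927.2·0.4224 = 6.253 m
Minor: ΣK = 2.80; h_m = ΣK·V²/2g = 1.183 m
Total H_L = 6.253 + 1.183 = 7.436 m

H_L ≈ 7.44 m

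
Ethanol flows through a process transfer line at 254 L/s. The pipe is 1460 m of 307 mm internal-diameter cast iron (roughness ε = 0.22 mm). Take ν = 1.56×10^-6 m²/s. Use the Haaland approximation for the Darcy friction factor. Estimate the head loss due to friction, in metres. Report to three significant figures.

V = 4Q/(πD²) = 4·0.254/(π·0.307²) = 3.431 m/s
Re = VD/ν = 3.431·0.307/1.56×10^-6 = 6.75×10^5 → turbulent
ε/D = 0.22/307 = 7.17×10^-4
Haaland: f = 0.01867
h_f = f(L/D)V²/(2g) = 0.01867·(1460/0.307)·3.431²/(2·9.81) = 53.27 m

h_f ≈ 53.3 m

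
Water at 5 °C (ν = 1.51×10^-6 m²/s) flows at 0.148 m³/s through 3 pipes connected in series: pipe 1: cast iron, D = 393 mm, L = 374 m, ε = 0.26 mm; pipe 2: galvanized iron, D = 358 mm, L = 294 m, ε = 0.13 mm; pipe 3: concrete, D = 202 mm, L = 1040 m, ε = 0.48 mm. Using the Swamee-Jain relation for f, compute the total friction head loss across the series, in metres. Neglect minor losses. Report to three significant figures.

H ≈ 142 m

Pipe 1: V = 1.220 m/s, Re = 3.18×10^5, ε/D = 6.62×10^-4, f = 0.01914, h_1 = f(L/D)V²/2g = 1.382 m
Pipe 2: V = 1.470 m/s, Re = 3.49×10^5, ε/D = 3.63×10^-4, f = 0.01728, h_2 = f(L/D)V²/2g = 1.564 m
Pipe 3: V = 4.618 m/s, Re = 6.18×10^5, ε/D = 0.00238, f = 0.02489, h_3 = f(L/D)V²/2g = 139.3 m
Series → Q common, losses add: H = Σh = 142.3 m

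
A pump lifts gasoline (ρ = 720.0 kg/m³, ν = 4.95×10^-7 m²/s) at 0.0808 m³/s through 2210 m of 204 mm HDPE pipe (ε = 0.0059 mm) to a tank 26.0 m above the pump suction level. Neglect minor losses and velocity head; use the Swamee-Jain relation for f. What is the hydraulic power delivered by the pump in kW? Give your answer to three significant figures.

P_hyd ≈ 38.4 kW

V = 4Q/(πD²) = 2.472 m/s; Re = 1.02×10^6; ε/D = 2.89×10^-5; f = 0.01224
h_f = f(L/D)V²/2g = 41.31 m
Total head H = z + h_f = 26.0 + 41.31 = 67.31 m
P_hyd = ρgQH = 720.0·9.81·0.0808·67.31 = 38.42 kW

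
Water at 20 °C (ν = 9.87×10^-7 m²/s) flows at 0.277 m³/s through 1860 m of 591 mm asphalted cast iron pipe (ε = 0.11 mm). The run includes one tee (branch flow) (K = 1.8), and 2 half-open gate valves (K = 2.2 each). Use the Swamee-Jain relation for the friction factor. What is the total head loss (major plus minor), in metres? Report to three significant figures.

V = 4Q/(πD²) = 1.010 m/s; V²/2g = 0.05197 m
Re = 6.05×10^5, ε/D = 1.86×10^-4 → f = 0.01513 (Swamee-Jain)
Major: h_f = f(L/D)·V²/2g = 0.01513·3147·0.05197 = 2.475 m
Minor: ΣK = 6.20; h_m = ΣK·V²/2g = 0.3222 m
Total H_L = 2.475 + 0.3222 = 2.798 m

H_L ≈ 2.80 m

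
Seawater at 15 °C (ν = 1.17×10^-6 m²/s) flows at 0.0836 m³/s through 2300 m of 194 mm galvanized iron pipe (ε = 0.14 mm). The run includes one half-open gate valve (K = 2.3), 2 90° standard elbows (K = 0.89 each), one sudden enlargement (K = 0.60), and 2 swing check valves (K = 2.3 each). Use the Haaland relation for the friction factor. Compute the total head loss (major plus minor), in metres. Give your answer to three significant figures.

H_L ≈ 95.1 m

V = 4Q/(πD²) = 2.828 m/s; V²/2g = 0.4077 m
Re = 4.69×10^5, ε/D = 7.22×10^-4 → f = 0.01890 (Haaland)
Major: h_f = f(L/D)·V²/2g = 0.01890·11856·0.4077 = 91.34 m
Minor: ΣK = 9.28; h_m = ΣK·V²/2g = 3.783 m
Total H_L = 91.34 + 3.783 = 95.12 m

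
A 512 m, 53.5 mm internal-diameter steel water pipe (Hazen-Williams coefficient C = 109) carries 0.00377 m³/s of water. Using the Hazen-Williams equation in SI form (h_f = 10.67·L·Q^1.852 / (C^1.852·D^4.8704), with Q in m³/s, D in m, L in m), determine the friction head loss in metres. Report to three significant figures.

h_f = 10.67·512·0.00377^1.852 / (109^1.852·0.0535^4.8704) = 46.66 m

h_f ≈ 46.7 m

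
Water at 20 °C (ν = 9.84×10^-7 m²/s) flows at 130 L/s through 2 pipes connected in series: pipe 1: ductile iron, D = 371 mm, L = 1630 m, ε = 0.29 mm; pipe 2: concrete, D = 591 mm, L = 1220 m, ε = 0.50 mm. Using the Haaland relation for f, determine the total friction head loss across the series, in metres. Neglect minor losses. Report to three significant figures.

H ≈ 6.70 m

Pipe 1: V = 1.203 m/s, Re = 4.53×10^5, ε/D = 7.82×10^-4, f = 0.01923, h_1 = f(L/D)V²/2g = 6.226 m
Pipe 2: V = 0.4739 m/s, Re = 2.85×10^5, ε/D = 8.46×10^-4, f = 0.01990, h_2 = f(L/D)V²/2g = 0.4701 m
Series → Q common, losses add: H = Σh = 6.697 m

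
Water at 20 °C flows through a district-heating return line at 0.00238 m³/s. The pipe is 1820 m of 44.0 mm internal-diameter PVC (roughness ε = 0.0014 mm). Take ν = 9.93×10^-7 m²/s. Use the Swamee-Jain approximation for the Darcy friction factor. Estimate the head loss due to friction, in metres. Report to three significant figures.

V = 4Q/(πD²) = 4·0.00238/(π·0.0440²) = 1.565 m/s
Re = VD/ν = 1.565·0.0440/9.93×10^-7 = 6.94×10^4 → turbulent
ε/D = 0.0014/44.0 = 3.18×10^-5
Swamee-Jain: f = 0.01947
h_f = f(L/D)V²/(2g) = 0.01947·(1820/0.0440)·1.565²/(2·9.81) = 100.6 m

h_f ≈ 101 m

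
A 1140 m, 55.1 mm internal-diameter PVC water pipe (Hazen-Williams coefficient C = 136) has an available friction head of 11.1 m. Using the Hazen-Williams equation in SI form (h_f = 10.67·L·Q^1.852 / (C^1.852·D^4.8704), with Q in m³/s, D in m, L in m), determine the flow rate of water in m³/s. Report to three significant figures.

Rearranging: Q = [h_f·C^1.852·D^4.8704 / (10.67·L)]^(1/1.852)
Q = [11.1·136^1.852·0.0551^4.8704 / (10.67·1140)]^0.540 = 0.001519 m³/s

Q ≈ 0.00152 m³/s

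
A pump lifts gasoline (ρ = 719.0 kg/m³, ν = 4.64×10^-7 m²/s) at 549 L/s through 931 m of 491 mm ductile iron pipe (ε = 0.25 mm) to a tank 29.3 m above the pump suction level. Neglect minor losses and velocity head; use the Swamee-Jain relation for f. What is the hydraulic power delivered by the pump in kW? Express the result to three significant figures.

V = 4Q/(πD²) = 2.899 m/s; Re = 3.07×10^6; ε/D = 5.09×10^-4; f = 0.01699
h_f = f(L/D)V²/2g = 13.80 m
Total head H = z + h_f = 29.3 + 13.80 = 43.10 m
P_hyd = ρgQH = 719.0·9.81·0.549·43.10 = 166.9 kW

P_hyd ≈ 167 kW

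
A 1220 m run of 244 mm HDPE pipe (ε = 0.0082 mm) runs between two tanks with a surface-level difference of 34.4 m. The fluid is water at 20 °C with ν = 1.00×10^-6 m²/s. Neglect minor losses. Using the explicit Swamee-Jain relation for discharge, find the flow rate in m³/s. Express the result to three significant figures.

Q ≈ 0.152 m³/s

Swamee-Jain (Type II): Q = -0.965·√(gD⁵h_f/L)·ln[ε/(3.7D) + √(3.17ν²L/(gD³h_f))]
√(gD⁵h_f/L) = √(9.81·0.244⁵·34.4/1220) = 0.01547
ε/(3.7D) = 9.08×10^-6; √(3.17ν²L/(gD³h_f)) = 2.81×10^-5
Q = -0.965·0.01547·ln(3.717×10^-5) = 0.1522 m³/s
Check: V = 3.26 m/s, Re = 7.94×10^5, f = 0.01274, h_f = 34.4 m ≈ 34.4 m ✓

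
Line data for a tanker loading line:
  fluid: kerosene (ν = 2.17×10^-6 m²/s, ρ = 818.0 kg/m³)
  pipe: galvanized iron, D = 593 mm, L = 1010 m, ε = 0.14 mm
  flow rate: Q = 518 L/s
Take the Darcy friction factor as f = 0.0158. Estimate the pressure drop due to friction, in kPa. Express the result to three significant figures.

Δp ≈ 38.7 kPa

V = 4Q/(πD²) = 4·0.518/(π·0.593²) = 1.876 m/s
h_f = f(L/D)V²/(2g) = 0.01580·(1010/0.593)·1.876²/(2·9.81) = 4.825 m
Δp = ρg·h_f = 818.0·9.81·4.825 = 38.72 kPa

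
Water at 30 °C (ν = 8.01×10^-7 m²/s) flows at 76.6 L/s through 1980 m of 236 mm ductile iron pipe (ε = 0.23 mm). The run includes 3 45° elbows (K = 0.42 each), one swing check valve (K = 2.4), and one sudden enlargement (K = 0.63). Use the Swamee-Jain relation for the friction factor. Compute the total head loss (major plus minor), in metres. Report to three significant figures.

H_L ≈ 27.2 m

V = 4Q/(πD²) = 1.751 m/s; V²/2g = 0.1563 m
Re = 5.16×10^5, ε/D = 9.75×10^-4 → f = 0.02022 (Swamee-Jain)
Major: h_f = f(L/D)·V²/2g = 0.02022·8390·0.1563 = 26.52 m
Minor: ΣK = 4.29; h_m = ΣK·V²/2g = 0.6705 m
Total H_L = 26.52 + 0.6705 = 27.19 m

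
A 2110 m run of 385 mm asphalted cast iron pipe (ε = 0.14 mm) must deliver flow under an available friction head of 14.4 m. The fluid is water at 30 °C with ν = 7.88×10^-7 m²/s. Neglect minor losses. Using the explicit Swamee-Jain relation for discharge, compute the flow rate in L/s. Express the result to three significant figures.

Swamee-Jain (Type II): Q = -0.965·√(gD⁵h_f/L)·ln[ε/(3.7D) + √(3.17ν²L/(gD³h_f))]
√(gD⁵h_f/L) = √(9.81·0.385⁵·14.4/2110) = 0.02380
ε/(3.7D) = 9.83×10^-5; √(3.17ν²L/(gD³h_f)) = 2.27×10^-5
Q = -0.965·0.02380·ln(1.210×10^-4) = 0.2071 m³/s
Check: V = 1.78 m/s, Re = 8.69×10^5, f = 0.01639, h_f = 14.5 m ≈ 14.4 m ✓

Q ≈ 207 L/s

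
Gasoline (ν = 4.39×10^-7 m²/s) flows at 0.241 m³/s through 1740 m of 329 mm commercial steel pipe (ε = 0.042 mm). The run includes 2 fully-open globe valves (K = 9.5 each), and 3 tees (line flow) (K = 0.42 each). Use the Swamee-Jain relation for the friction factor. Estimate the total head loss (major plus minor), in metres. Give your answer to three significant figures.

H_L ≈ 37.1 m

V = 4Q/(πD²) = 2.835 m/s; V²/2g = 0.4096 m
Re = 2.12×10^6, ε/D = 1.28×10^-4 → f = 0.01330 (Swamee-Jain)
Major: h_f = f(L/D)·V²/2g = 0.01330·5289·0.4096 = 28.80 m
Minor: ΣK = 20.3; h_m = ΣK·V²/2g = 8.299 m
Total H_L = 28.80 + 8.299 = 37.10 m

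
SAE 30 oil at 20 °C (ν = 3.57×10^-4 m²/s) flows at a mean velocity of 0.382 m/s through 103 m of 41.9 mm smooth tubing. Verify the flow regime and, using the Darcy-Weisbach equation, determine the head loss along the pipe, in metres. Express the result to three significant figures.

Re = VD/ν = 0.382·0.04190/3.57×10^-4 = 44.8 → laminar (Re < 2300)
f = 64/Re = 1.427
h_f = f(L/D)V²/(2g) = 1.427·(103/0.04190)·0.382²/(2·9.81) = 26.10 m

h_f ≈ 26.1 m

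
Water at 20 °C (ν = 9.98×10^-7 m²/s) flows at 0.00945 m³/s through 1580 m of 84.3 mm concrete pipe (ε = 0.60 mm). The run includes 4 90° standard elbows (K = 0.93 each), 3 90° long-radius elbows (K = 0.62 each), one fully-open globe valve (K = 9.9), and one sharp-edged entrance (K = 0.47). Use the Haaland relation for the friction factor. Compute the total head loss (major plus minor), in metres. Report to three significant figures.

V = 4Q/(πD²) = 1.693 m/s; V²/2g = 0.1461 m
Re = 1.43×10^5, ε/D = 0.00712 → f = 0.03444 (Haaland)
Major: h_f = f(L/D)·V²/2g = 0.03444·18743·0.1461 = 94.32 m
Minor: ΣK = 16.0; h_m = ΣK·V²/2g = 2.330 m
Total H_L = 94.32 + 2.330 = 96.65 m

H_L ≈ 96.7 m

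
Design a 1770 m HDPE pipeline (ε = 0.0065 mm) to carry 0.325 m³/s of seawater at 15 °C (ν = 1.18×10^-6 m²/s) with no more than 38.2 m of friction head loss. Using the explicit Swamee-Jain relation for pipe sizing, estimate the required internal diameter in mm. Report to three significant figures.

D ≈ 348 mm

Swamee-Jain (Type III): D = 0.66·[ε^1.25·(LQ²/(gh_f))^4.75 + ν·Q^9.4·(L/(gh_f))^5.2]^0.04
LQ²/(gh_f) = 0.4989; L/(gh_f) = 4.723
Term 1 = ε^1.25·(…)^4.75 = 1.21×10^-8; Term 2 = ν·Q^9.4·(…)^5.2 = 9.76×10^-8
D = 0.66·(1.21×10^-8 + 9.76×10^-8)^0.04 = 0.3477 m = 348 mm
Check: V = 3.42 m/s, Re = 1.01×10^6, f = 0.01204, h_f = 36.6 m ≈ 38.2 m ✓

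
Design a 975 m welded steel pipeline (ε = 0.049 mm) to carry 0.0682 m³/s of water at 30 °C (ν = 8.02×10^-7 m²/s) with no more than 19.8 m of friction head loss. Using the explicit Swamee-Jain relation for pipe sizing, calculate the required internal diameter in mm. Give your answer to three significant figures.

Swamee-Jain (Type III): D = 0.66·[ε^1.25·(LQ²/(gh_f))^4.75 + ν·Q^9.4·(L/(gh_f))^5.2]^0.04
LQ²/(gh_f) = 0.02335; L/(gh_f) = 5.020
Term 1 = ε^1.25·(…)^4.75 = 7.28×10^-14; Term 2 = ν·Q^9.4·(…)^5.2 = 3.85×10^-14
D = 0.66·(7.28×10^-14 + 3.85×10^-14)^0.04 = 0.2002 m = 200 mm
Check: V = 2.17 m/s, Re = 5.41×10^5, f = 0.01582, h_f = 18.4 m ≈ 19.8 m ✓

D ≈ 200 mm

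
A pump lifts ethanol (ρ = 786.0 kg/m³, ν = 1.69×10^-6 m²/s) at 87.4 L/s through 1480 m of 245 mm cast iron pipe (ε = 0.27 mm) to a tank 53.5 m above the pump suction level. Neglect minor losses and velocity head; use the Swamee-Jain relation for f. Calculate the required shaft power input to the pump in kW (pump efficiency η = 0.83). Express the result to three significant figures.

V = 4Q/(πD²) = 1.854 m/s; Re = 2.69×10^5; ε/D = 0.00110; f = 0.02126
h_f = f(L/D)V²/2g = 22.50 m
Total head H = z + h_f = 53.5 + 22.50 = 76.00 m
P_hyd = ρgQH = 786.0·9.81·0.0874·76.00 = 51.22 kW
P_shaft = P_hyd/η = 51.22/0.83 = 61.71 kW

P_shaft ≈ 61.7 kW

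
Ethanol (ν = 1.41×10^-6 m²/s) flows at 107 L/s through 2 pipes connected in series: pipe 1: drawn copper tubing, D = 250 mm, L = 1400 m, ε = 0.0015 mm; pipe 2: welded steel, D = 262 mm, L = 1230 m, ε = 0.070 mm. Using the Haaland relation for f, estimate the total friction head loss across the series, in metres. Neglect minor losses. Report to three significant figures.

Pipe 1: V = 2.180 m/s, Re = 3.86×10^5, ε/D = 6.00×10^-6, f = 0.01374, h_1 = f(L/D)V²/2g = 18.64 m
Pipe 2: V = 1.985 m/s, Re = 3.69×10^5, ε/D = 2.67×10^-4, f = 0.01626, h_2 = f(L/D)V²/2g = 15.33 m
Series → Q common, losses add: H = Σh = 33.96 m

H ≈ 34.0 m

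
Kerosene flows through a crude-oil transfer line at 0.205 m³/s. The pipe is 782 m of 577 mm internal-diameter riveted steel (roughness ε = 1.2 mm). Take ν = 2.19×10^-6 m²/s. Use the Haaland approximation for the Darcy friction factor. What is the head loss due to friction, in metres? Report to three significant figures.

V = 4Q/(πD²) = 4·0.205/(π·0.577²) = 0.7840 m/s
Re = VD/ν = 0.7840·0.577/2.19×10^-6 = 2.07×10^5 → turbulent
ε/D = 1.2/577 = 0.00208
Haaland: f = 0.02445
h_f = f(L/D)V²/(2g) = 0.02445·(782/0.577)·0.7840²/(2·9.81) = 1.038 m

h_f ≈ 1.04 m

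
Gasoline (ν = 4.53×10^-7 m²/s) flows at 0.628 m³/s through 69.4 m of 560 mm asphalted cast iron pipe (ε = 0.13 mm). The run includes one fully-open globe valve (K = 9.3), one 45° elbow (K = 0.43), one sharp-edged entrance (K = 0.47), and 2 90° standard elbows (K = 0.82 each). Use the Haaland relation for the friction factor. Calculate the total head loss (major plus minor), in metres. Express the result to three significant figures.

H_L ≈ 4.52 m

V = 4Q/(πD²) = 2.550 m/s; V²/2g = 0.3314 m
Re = 3.15×10^6, ε/D = 2.32×10^-4 → f = 0.01444 (Haaland)
Major: h_f = f(L/D)·V²/2g = 0.01444·123.9·0.3314 = 0.5931 m
Minor: ΣK = 11.8; h_m = ΣK·V²/2g = 3.923 m
Total H_L = 0.5931 + 3.923 = 4.516 m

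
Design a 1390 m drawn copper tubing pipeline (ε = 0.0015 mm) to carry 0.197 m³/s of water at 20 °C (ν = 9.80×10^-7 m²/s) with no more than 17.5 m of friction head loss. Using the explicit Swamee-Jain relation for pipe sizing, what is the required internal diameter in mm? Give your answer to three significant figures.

D ≈ 319 mm

Swamee-Jain (Type III): D = 0.66·[ε^1.25·(LQ²/(gh_f))^4.75 + ν·Q^9.4·(L/(gh_f))^5.2]^0.04
LQ²/(gh_f) = 0.3142; L/(gh_f) = 8.097
Term 1 = ε^1.25·(…)^4.75 = 2.15×10^-10; Term 2 = ν·Q^9.4·(…)^5.2 = 1.21×10^-8
D = 0.66·(2.15×10^-10 + 1.21×10^-8)^0.04 = 0.3185 m = 319 mm
Check: V = 2.47 m/s, Re = 8.04×10^5, f = 0.01215, h_f = 16.5 m ≈ 17.5 m ✓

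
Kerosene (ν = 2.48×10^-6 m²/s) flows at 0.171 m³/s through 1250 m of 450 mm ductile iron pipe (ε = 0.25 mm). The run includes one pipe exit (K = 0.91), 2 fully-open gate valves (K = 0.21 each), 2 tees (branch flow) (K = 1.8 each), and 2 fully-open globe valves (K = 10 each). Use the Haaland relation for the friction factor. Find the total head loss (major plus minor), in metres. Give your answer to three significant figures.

H_L ≈ 4.57 m

V = 4Q/(πD²) = 1.075 m/s; V²/2g = 0.05892 m
Re = 1.95×10^5, ε/D = 5.56×10^-4 → f = 0.01896 (Haaland)
Major: h_f = f(L/D)·V²/2g = 0.01896·2778·0.05892 = 3.103 m
Minor: ΣK = 24.9; h_m = ΣK·V²/2g = 1.469 m
Total H_L = 3.103 + 1.469 = 4.572 m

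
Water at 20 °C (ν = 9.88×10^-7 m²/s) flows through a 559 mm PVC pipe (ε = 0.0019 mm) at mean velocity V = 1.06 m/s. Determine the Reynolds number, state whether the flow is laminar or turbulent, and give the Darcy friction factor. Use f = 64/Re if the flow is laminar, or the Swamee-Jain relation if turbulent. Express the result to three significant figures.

Re ≈ 6.00×10^5; turbulent; f ≈ 0.0127

Re = VD/ν = 1.060·0.559/9.88×10^-7 = 6.00×10^5
Re > 4000 → turbulent; ε/D = 3.40×10^-6
Swamee-Jain: f = 0.01274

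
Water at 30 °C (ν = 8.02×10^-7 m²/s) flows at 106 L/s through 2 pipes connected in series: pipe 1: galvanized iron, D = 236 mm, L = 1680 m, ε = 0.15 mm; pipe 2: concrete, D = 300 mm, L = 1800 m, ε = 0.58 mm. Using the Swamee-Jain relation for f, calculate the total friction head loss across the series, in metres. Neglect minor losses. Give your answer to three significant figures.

H ≈ 55.3 m

Pipe 1: V = 2.423 m/s, Re = 7.13×10^5, ε/D = 6.36×10^-4, f = 0.01833, h_1 = f(L/D)V²/2g = 39.05 m
Pipe 2: V = 1.500 m/s, Re = 5.61×10^5, ε/D = 0.00193, f = 0.02365, h_2 = f(L/D)V²/2g = 16.27 m
Series → Q common, losses add: H = Σh = 55.32 m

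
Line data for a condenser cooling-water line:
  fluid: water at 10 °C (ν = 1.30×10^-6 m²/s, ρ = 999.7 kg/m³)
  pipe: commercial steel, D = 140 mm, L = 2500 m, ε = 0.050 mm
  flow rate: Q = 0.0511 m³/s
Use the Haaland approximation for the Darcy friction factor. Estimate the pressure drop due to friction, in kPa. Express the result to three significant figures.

V = 4Q/(πD²) = 4·0.0511/(π·0.140²) = 3.320 m/s
Re = VD/ν = 3.320·0.140/1.30×10^-6 = 3.57×10^5 → turbulent
ε/D = 0.050/140 = 3.57×10^-4
Haaland: f = 0.01696
h_f = f(L/D)V²/(2g) = 0.01696·(2500/0.140)·3.320²/(2·9.81) = 170.1 m
Δp = ρg·h_f = 999.7·9.81·170.1 = 1668 kPa

Δp ≈ 1670 kPa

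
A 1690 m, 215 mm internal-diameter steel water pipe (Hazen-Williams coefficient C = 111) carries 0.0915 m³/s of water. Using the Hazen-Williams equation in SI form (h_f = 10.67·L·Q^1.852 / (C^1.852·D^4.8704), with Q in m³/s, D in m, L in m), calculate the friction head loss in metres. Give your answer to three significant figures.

h_f = 10.67·1690·0.0915^1.852 / (111^1.852·0.215^4.8704) = 62.51 m

h_f ≈ 62.5 m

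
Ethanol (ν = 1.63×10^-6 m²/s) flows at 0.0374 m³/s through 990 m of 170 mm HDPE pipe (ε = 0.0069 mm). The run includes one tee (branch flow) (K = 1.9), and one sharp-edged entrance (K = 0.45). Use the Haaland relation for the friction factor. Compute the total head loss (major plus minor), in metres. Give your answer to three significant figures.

H_L ≈ 13.4 m

V = 4Q/(πD²) = 1.648 m/s; V²/2g = 0.1384 m
Re = 1.72×10^5, ε/D = 4.06×10^-5 → f = 0.01621 (Haaland)
Major: h_f = f(L/D)·V²/2g = 0.01621·5824·0.1384 = 13.06 m
Minor: ΣK = 2.35; h_m = ΣK·V²/2g = 0.3252 m
Total H_L = 13.06 + 0.3252 = 13.39 m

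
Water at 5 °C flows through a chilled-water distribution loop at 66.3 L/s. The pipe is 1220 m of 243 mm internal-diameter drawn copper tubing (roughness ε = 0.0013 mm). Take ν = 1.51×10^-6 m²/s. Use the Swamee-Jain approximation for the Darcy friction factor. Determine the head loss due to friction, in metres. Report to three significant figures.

h_f ≈ 7.93 m

V = 4Q/(πD²) = 4·0.0663/(π·0.243²) = 1.430 m/s
Re = VD/ν = 1.430·0.243/1.51×10^-6 = 2.30×10^5 → turbulent
ε/D = 0.0013/243 = 5.35×10^-6
Swamee-Jain: f = 0.01517
h_f = f(L/D)V²/(2g) = 0.01517·(1220/0.243)·1.430²/(2·9.81) = 7.934 m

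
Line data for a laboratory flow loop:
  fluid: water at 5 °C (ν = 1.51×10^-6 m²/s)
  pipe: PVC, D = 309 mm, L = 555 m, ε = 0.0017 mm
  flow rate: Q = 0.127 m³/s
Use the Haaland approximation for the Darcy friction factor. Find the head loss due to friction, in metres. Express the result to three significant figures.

h_f ≈ 3.68 m

V = 4Q/(πD²) = 4·0.127/(π·0.309²) = 1.694 m/s
Re = VD/ν = 1.694·0.309/1.51×10^-6 = 3.47×10^5 → turbulent
ε/D = 0.0017/309 = 5.50×10^-6
Haaland: f = 0.01401
h_f = f(L/D)V²/(2g) = 0.01401·(555/0.309)·1.694²/(2·9.81) = 3.679 m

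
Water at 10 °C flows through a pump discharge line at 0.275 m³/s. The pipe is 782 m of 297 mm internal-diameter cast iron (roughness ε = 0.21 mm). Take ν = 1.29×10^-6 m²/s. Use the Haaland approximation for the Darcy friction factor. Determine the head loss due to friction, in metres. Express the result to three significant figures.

h_f ≈ 39.1 m

V = 4Q/(πD²) = 4·0.275/(π·0.297²) = 3.969 m/s
Re = VD/ν = 3.969·0.297/1.29×10^-6 = 9.14×10^5 → turbulent
ε/D = 0.21/297 = 7.07×10^-4
Haaland: f = 0.01849
h_f = f(L/D)V²/(2g) = 0.01849·(782/0.297)·3.969²/(2·9.81) = 39.09 m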